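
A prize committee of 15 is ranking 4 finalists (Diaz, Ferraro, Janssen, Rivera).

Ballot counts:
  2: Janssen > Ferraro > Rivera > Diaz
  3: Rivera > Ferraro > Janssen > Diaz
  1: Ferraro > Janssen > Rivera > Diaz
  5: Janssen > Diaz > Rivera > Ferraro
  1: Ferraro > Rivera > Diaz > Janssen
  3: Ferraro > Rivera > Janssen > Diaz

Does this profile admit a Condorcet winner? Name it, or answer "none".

none

Head-to-head results (15 jurors):
Diaz vs Ferraro: Diaz preferred on 5 ballots; Ferraro wins 10–5.
Diaz vs Janssen: 1 for Diaz, 14 for Janssen — Janssen by 14–1.
Diaz vs Rivera: 5 for Diaz, 10 for Rivera — Rivera by 10–5.
Ferraro vs Janssen: Ferraro wins 8–7.
Ferraro vs Rivera: Rivera wins 8–7.
Janssen vs Rivera: Janssen, 8–7.
Every nominee loses at least once (Diaz loses to Ferraro; Ferraro loses to Rivera; Janssen loses to Ferraro; Rivera loses to Janssen). The majority relation contains the cycle Ferraro beats Janssen beats Rivera beats Ferraro, so there is no Condorcet winner.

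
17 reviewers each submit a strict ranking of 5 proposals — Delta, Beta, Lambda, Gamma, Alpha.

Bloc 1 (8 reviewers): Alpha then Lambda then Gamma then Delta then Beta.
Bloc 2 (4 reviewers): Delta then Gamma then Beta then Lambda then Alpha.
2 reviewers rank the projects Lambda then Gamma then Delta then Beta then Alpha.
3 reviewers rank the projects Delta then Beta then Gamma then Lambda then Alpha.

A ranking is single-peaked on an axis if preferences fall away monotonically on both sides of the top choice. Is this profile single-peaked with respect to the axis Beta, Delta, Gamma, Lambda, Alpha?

yes

Axis positions: Beta=1, Delta=2, Gamma=3, Lambda=4, Alpha=5.
Bloc 1 (peak Alpha at position 5): ranking walks positions 5-4-3-2-1, expanding outward from the peak — single-peaked.
Bloc 2 (peak Delta at position 2): ranking walks positions 2-3-1-4-5, expanding outward from the peak — single-peaked.
Bloc 3 (peak Lambda at position 4): ranking walks positions 4-3-2-1-5, expanding outward from the peak — single-peaked.
Bloc 4 (peak Delta at position 2): ranking walks positions 2-1-3-4-5, expanding outward from the peak — single-peaked.
Every ranking is single-peaked on this axis.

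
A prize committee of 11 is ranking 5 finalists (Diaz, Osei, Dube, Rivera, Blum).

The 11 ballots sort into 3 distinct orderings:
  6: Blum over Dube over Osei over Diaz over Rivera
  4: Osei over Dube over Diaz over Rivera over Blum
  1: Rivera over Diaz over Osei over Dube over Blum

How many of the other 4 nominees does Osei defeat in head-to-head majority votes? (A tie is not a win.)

Osei against each rival (11 jurors):
Osei vs Diaz: Osei is ranked higher on 6+4 = 10 ballots, Diaz on 1. Osei wins 10–1.
Osei vs Dube: Dube wins 6–5.
Osei vs Rivera: Osei preferred on 6+4 = 10 ballots; Osei wins 10–1.
Osei vs Blum: Osei is ranked higher on 4+1 = 5 ballots, Blum on 6. Blum wins 6–5.
Osei beats Diaz, Rivera; loses to Dube, Blum — 2 pairwise wins.

2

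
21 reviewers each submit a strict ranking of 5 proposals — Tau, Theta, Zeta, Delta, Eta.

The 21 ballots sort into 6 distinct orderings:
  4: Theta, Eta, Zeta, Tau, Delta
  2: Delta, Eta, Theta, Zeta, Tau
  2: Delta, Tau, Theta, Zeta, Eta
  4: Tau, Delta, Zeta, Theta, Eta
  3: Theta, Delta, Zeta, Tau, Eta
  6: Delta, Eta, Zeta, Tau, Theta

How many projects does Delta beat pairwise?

Delta against each rival (21 reviewers):
Delta–Tau: Delta 13–8.
Delta vs Theta: 14 to 7, Delta.
Delta vs Zeta: 17 to 4, Delta.
Delta vs Eta: Delta is ranked higher on 2+2+4+3+6 = 17 ballots, Eta on 4. Delta wins 17–4.
Delta beats Tau, Theta, Zeta, Eta — 4 pairwise wins.

4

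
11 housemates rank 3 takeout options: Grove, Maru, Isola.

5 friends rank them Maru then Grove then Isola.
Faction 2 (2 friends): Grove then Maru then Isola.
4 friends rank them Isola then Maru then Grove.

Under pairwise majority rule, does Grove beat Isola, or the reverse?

Ballots ranking Grove above Isola: 5 + 2 = 7.
Ballots ranking Isola above Grove: 11 − 7 = 4.
Grove wins the head-to-head 7–4.

Grove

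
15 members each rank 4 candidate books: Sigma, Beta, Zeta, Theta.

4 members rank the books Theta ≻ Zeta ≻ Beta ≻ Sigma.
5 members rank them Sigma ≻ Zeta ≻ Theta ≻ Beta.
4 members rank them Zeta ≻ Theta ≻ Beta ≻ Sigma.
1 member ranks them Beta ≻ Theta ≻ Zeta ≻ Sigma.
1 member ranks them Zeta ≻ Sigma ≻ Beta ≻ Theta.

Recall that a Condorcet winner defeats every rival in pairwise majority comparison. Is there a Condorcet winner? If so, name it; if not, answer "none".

Zeta

Head-to-head results (15 members):
Sigma vs Beta: Beta wins 9–6.
Sigma vs Zeta: Zeta wins 10–5.
Sigma vs Theta: Theta, 9–6.
Beta–Zeta: Zeta 14–1.
Beta–Theta: Theta 13–2.
Zeta vs Theta: Zeta, 10–5.
Zeta beats each of Sigma, Beta, Theta — Zeta is the Condorcet winner.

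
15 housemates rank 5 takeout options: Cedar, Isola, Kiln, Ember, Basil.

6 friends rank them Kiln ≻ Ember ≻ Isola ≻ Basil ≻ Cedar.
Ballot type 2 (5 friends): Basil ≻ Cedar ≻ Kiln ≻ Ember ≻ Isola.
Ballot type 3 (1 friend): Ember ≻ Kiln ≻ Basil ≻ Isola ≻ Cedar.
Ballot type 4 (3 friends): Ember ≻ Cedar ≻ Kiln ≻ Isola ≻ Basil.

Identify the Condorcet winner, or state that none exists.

Pairwise majorities:
Cedar–Isola: Cedar 8–7.
Cedar vs Kiln: Cedar wins 8–7.
Cedar vs Ember: Ember, 10–5.
Cedar–Basil: Basil 12–3.
Isola vs Kiln: Kiln, 15–0.
Isola vs Ember: Ember wins 15–0.
Isola–Basil: Isola 9–6.
Kiln–Ember: Kiln 11–4.
Kiln vs Basil: Kiln wins 10–5.
Ember vs Basil: Ember, 10–5.
Each restaurant drops at least one matchup (Cedar loses to Ember; Isola loses to Cedar; Kiln loses to Cedar; Ember loses to Kiln; Basil loses to Isola); the cycle Cedar > Isola > Basil > Cedar rules out a Condorcet winner.

none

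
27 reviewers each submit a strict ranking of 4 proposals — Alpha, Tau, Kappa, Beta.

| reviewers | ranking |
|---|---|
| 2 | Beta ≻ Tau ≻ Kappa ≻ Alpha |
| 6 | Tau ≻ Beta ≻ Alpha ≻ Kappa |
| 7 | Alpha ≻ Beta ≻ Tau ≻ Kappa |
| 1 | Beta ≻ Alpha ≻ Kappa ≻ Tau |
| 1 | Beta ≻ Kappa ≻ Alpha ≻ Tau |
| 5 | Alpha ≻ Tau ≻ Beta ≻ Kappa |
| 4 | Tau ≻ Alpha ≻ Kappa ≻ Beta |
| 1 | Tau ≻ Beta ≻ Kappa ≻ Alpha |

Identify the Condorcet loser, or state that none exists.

Kappa

Pairwise majorities:
Alpha–Tau: Alpha 14–13.
Alpha vs Kappa: Alpha, 23–4.
Alpha vs Beta: Alpha preferred on 7+5+4 = 16 ballots; Alpha wins 16–11.
Tau vs Kappa: Tau wins 25–2.
Tau vs Beta: Tau, 16–11.
Kappa vs Beta: 4 to 23, Beta.
Kappa is beaten in every head-to-head and is the Condorcet loser.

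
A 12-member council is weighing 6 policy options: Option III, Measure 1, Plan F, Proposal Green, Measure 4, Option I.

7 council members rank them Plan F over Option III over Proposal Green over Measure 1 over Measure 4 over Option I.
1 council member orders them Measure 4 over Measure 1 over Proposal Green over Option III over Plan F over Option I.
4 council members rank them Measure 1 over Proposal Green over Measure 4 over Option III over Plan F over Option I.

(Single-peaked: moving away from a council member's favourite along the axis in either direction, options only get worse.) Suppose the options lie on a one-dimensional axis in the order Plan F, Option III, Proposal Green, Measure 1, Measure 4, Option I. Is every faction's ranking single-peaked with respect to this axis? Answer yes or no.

Axis positions: Plan F=1, Option III=2, Proposal Green=3, Measure 1=4, Measure 4=5, Option I=6.
Faction 1 (peak Plan F at position 1): ranking walks positions 1-2-3-4-5-6, expanding outward from the peak — single-peaked.
Faction 2 (peak Measure 4 at position 5): ranking walks positions 5-4-3-2-1-6, expanding outward from the peak — single-peaked.
Faction 3 (peak Measure 1 at position 4): ranking walks positions 4-3-5-2-1-6, expanding outward from the peak — single-peaked.
Every ranking is single-peaked on this axis.

yes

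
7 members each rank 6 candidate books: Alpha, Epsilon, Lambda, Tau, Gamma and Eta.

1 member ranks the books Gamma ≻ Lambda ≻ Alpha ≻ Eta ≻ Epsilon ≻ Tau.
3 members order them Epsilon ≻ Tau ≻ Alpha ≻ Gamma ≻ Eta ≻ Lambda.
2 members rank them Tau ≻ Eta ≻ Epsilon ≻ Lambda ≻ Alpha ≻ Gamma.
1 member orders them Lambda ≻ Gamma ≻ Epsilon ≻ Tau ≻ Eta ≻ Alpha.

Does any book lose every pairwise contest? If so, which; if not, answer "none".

Pairwise majorities:
Alpha–Epsilon: Epsilon 6–1.
Alpha–Lambda: Lambda 4–3.
Alpha–Tau: Tau 6–1.
Alpha vs Gamma: 5 to 2, Alpha.
Alpha vs Eta: Alpha, 4–3.
Epsilon vs Lambda: 3+2 = 5 for Epsilon, 2 for Lambda — Epsilon by 5–2.
Epsilon vs Tau: Epsilon, 5–2.
Epsilon vs Gamma: Epsilon preferred on 3+2 = 5 ballots; Epsilon wins 5–2.
Epsilon vs Eta: 4 to 3, Epsilon.
Lambda–Tau: Tau 5–2.
Lambda vs Gamma: Gamma, 4–3.
Lambda vs Eta: 2 to 5, Eta.
Tau vs Gamma: Tau wins 5–2.
Tau vs Eta: Tau, 6–1.
Gamma vs Eta: 1+3+1 = 5 for Gamma, 2 for Eta — Gamma by 5–2.
No book is winless: Alpha beats Gamma; Epsilon beats Alpha; Lambda beats Alpha; Tau beats Alpha; Gamma beats Lambda; Eta beats Lambda. There is no Condorcet loser.

none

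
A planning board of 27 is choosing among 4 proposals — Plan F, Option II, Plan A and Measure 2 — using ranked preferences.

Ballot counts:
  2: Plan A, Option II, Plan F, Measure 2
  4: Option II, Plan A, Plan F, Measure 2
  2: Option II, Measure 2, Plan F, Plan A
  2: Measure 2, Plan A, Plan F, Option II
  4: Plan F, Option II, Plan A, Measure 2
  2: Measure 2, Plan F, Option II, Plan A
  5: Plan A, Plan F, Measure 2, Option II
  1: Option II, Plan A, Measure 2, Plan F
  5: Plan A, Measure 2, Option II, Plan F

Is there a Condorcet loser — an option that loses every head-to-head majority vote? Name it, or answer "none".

none

Pairwise majorities:
Plan F vs Option II: Option II wins 14–13.
Plan F vs Plan A: 8 to 19, Plan A.
Plan F–Measure 2: Plan F 15–12.
Option II vs Plan A: Plan A wins 14–13.
Option II vs Measure 2: 13 to 14, Measure 2.
Plan A vs Measure 2: Plan A preferred on 2+4+4+5+1+5 = 21 ballots; Plan A wins 21–6.
Each option has at least one pairwise win (Plan F beats Measure 2; Option II beats Plan F; Plan A beats Plan F; Measure 2 beats Option II) — no Condorcet loser.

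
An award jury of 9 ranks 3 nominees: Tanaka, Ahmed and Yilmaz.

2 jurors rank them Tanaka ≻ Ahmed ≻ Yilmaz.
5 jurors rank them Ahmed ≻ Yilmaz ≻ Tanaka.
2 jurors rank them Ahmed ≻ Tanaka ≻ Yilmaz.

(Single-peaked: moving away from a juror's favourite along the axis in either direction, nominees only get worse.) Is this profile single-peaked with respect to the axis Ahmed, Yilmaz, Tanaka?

Axis positions: Ahmed=1, Yilmaz=2, Tanaka=3.
Ballot type 1: ranking walks positions 3-1-2; Ahmed is ranked above Yilmaz even though Yilmaz lies between Ahmed and the peak Tanaka on the axis — preferences dip and rise again. Not single-peaked.
Ballot type 2 (peak Ahmed at position 1): ranking walks positions 1-2-3, expanding outward from the peak — single-peaked.
Ballot type 3: ranking walks positions 1-3-2; Tanaka is ranked above Yilmaz even though Yilmaz lies between Tanaka and the peak Ahmed on the axis — preferences dip and rise again. Not single-peaked.
Ballot type 1 violates single-peakedness, so the profile is not single-peaked on this axis.

no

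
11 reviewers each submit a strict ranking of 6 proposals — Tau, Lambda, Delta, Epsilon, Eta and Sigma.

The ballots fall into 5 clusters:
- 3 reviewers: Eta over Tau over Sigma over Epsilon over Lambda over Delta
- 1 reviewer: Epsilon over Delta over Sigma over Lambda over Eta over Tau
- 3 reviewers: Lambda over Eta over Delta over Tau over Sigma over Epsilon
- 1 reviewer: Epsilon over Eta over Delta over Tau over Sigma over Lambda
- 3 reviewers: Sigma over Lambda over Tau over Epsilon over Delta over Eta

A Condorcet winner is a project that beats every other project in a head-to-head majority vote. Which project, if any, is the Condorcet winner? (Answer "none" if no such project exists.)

none

Pairwise majorities:
Tau vs Lambda: Tau preferred on 3+1 = 4 ballots; Lambda wins 7–4.
Tau vs Delta: Tau preferred on 3+3 = 6 ballots; Tau wins 6–5.
Tau vs Epsilon: Tau is ranked higher on 3+3+3 = 9 ballots, Epsilon on 2. Tau wins 9–2.
Tau vs Eta: Tau is ranked higher on 3 ballots, Eta on 8. Eta wins 8–3.
Tau vs Sigma: Tau is ranked higher on 3+3+1 = 7 ballots, Sigma on 4. Tau wins 7–4.
Lambda vs Delta: 9 to 2, Lambda.
Lambda vs Epsilon: Lambda preferred on 3+3 = 6 ballots; Lambda wins 6–5.
Lambda vs Eta: 7 to 4, Lambda.
Lambda vs Sigma: 3 for Lambda, 8 for Sigma — Sigma by 8–3.
Delta vs Epsilon: 3 to 8, Epsilon.
Delta vs Eta: Delta is ranked higher on 1+3 = 4 ballots, Eta on 7. Eta wins 7–4.
Delta vs Sigma: 1+3+1 = 5 for Delta, 6 for Sigma — Sigma by 6–5.
Epsilon vs Eta: Epsilon is ranked higher on 1+1+3 = 5 ballots, Eta on 6. Eta wins 6–5.
Epsilon vs Sigma: 2 to 9, Sigma.
Eta vs Sigma: 3+3+1 = 7 for Eta, 4 for Sigma — Eta by 7–4.
Each project drops at least one matchup (Tau loses to Lambda; Lambda loses to Sigma; Delta loses to Tau; Epsilon loses to Tau; Eta loses to Lambda; Sigma loses to Tau); the cycle Tau > Sigma > Lambda > Tau rules out a Condorcet winner.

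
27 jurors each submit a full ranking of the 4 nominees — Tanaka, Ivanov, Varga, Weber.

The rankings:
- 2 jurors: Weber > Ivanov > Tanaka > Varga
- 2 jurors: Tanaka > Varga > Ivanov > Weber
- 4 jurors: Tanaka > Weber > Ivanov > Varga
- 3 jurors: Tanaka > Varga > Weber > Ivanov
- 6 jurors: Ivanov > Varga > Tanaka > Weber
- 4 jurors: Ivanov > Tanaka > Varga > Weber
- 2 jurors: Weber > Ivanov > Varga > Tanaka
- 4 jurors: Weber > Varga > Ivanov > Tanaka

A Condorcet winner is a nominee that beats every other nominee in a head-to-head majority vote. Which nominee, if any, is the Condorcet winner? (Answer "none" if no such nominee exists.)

none

Check each pair by majority over 27 ballots:
Tanaka vs Ivanov: Tanaka preferred on 2+4+3 = 9 ballots; Ivanov wins 18–9.
Tanaka–Varga: Tanaka 15–12.
Tanaka–Weber: Tanaka 19–8.
Ivanov vs Varga: Ivanov wins 18–9.
Ivanov vs Weber: 12 to 15, Weber.
Varga vs Weber: Varga wins 15–12.
Each nominee drops at least one matchup (Tanaka loses to Ivanov; Ivanov loses to Weber; Varga loses to Tanaka; Weber loses to Tanaka); the cycle Tanaka → Weber → Ivanov → Tanaka rules out a Condorcet winner.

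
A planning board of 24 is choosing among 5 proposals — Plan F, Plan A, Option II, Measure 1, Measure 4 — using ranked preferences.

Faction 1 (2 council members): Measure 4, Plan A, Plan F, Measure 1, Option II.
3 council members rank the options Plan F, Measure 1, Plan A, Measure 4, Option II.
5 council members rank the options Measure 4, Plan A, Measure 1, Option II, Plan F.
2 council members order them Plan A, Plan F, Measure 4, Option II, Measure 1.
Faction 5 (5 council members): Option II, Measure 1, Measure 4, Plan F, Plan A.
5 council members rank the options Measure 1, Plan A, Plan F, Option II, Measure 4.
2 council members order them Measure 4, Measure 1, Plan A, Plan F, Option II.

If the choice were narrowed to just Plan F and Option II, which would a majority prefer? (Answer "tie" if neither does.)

Plan F

Ballots ranking Plan F above Option II: 2 + 3 + 2 + 5 + 2 = 14.
Ballots ranking Option II above Plan F: 24 − 14 = 10.
Plan F wins the head-to-head 14–10.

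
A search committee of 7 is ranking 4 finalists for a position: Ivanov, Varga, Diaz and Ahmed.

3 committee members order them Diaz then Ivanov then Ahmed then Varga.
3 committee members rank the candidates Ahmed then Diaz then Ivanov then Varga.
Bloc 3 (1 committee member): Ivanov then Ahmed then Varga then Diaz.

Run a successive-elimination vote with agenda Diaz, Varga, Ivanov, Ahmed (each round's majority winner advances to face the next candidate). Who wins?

Round 1: Diaz vs Varga — 6–1, Diaz advances.
Round 2: Diaz vs Ivanov — 6–1, Diaz advances.
Round 3: Diaz vs Ahmed — 3–4, Ahmed advances.
Ahmed survives the agenda.

Ahmed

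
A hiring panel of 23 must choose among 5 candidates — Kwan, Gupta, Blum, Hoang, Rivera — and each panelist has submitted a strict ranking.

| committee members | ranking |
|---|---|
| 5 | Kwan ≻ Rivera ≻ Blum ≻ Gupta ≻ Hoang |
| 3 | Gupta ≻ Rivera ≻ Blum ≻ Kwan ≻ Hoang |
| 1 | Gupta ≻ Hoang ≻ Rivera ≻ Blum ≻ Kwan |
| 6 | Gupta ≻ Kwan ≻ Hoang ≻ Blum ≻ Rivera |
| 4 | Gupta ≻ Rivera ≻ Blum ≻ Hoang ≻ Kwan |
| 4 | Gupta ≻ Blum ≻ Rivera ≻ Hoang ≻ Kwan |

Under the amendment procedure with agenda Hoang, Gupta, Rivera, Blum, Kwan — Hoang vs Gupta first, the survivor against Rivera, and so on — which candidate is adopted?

Round 1: Hoang vs Gupta — 0–23, Gupta advances.
Round 2: Gupta vs Rivera — 18–5, Gupta advances.
Round 3: Gupta vs Blum — 18–5, Gupta advances.
Round 4: Gupta vs Kwan — 18–5, Gupta advances.
Gupta survives the agenda.

Gupta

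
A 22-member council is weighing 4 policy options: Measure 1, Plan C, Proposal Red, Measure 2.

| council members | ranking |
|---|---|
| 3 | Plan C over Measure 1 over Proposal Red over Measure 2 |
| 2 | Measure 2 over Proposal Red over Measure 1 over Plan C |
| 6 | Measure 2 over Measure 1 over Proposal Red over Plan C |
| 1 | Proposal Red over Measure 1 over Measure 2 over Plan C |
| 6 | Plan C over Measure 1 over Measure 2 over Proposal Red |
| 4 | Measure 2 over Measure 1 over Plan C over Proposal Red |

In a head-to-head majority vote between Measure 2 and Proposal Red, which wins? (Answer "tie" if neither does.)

Measure 2

Ballots ranking Measure 2 above Proposal Red: 2 + 6 + 6 + 4 = 18.
Ballots ranking Proposal Red above Measure 2: 22 − 18 = 4.
Measure 2 wins the head-to-head 18–4.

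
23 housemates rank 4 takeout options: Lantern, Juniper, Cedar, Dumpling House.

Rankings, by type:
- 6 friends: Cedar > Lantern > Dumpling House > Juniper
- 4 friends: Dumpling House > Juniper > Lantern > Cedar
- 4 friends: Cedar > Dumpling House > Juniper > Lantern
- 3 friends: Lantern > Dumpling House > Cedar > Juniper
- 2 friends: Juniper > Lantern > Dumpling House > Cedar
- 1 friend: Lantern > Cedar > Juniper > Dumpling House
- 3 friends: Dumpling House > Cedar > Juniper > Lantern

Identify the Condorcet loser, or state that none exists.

none

Head-to-head results (23 friends):
Lantern–Juniper: Juniper 13–10.
Lantern vs Cedar: Lantern preferred on 4+3+2+1 = 10 ballots; Cedar wins 13–10.
Lantern–Dumpling House: Lantern 12–11.
Juniper vs Cedar: Juniper is ranked higher on 4+2 = 6 ballots, Cedar on 17. Cedar wins 17–6.
Juniper–Dumpling House: Dumpling House 20–3.
Cedar–Dumpling House: Dumpling House 12–11.
Every restaurant wins at least one matchup (Lantern beats Dumpling House; Juniper beats Lantern; Cedar beats Lantern; Dumpling House beats Juniper), so there is no Condorcet loser.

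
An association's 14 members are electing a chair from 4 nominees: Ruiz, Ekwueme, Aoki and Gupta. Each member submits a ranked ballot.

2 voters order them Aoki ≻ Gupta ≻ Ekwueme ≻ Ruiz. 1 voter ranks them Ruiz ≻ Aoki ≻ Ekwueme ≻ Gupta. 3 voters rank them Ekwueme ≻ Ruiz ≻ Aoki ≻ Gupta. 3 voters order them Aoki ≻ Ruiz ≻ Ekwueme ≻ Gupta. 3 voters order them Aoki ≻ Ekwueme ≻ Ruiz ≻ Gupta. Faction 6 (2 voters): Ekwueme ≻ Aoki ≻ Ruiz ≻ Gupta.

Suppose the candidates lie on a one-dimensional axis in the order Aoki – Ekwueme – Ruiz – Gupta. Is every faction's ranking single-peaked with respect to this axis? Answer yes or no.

Axis positions: Aoki=1, Ekwueme=2, Ruiz=3, Gupta=4.
Faction 1: ranking walks positions 1-4-2-3; Gupta is ranked above Ekwueme even though Ekwueme lies between Gupta and the peak Aoki on the axis — preferences dip and rise again. Not single-peaked.
Faction 2: ranking walks positions 3-1-2-4; Aoki is ranked above Ekwueme even though Ekwueme lies between Aoki and the peak Ruiz on the axis — preferences dip and rise again. Not single-peaked.
Faction 3 (peak Ekwueme at position 2): ranking walks positions 2-3-1-4, expanding outward from the peak — single-peaked.
Faction 4: ranking walks positions 1-3-2-4; Ruiz is ranked above Ekwueme even though Ekwueme lies between Ruiz and the peak Aoki on the axis — preferences dip and rise again. Not single-peaked.
Faction 5 (peak Aoki at position 1): ranking walks positions 1-2-3-4, expanding outward from the peak — single-peaked.
Faction 6 (peak Ekwueme at position 2): ranking walks positions 2-1-3-4, expanding outward from the peak — single-peaked.
Faction 1 violates single-peakedness, so the profile is not single-peaked on this axis.

no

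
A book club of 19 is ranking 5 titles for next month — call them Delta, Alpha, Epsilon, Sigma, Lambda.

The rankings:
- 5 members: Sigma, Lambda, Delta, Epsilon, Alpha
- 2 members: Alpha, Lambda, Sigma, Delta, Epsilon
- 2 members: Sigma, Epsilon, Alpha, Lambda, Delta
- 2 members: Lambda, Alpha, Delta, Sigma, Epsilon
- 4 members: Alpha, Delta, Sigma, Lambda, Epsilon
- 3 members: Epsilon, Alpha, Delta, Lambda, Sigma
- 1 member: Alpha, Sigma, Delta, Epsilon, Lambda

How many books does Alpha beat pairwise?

3

Alpha against each rival (19 members):
Alpha vs Delta: Alpha preferred on 2+2+2+4+3+1 = 14 ballots; Alpha wins 14–5.
Alpha vs Epsilon: Alpha is ranked higher on 2+2+4+1 = 9 ballots, Epsilon on 10. Epsilon wins 10–9.
Alpha vs Sigma: Alpha preferred on 2+2+4+3+1 = 12 ballots; Alpha wins 12–7.
Alpha vs Lambda: Alpha, 12–7.
Alpha beats Delta, Sigma, Lambda; loses to Epsilon — 3 pairwise wins.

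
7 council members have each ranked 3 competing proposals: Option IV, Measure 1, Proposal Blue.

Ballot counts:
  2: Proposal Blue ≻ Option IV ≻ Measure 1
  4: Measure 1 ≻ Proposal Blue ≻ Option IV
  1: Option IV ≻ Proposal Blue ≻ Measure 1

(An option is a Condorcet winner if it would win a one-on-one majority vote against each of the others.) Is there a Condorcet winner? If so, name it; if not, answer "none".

Measure 1

Check each pair by majority over 7 ballots:
Option IV vs Measure 1: Measure 1, 4–3.
Option IV–Proposal Blue: Proposal Blue 6–1.
Measure 1 vs Proposal Blue: Measure 1, 4–3.
Measure 1 wins every pairwise contest, so Measure 1 is the Condorcet winner.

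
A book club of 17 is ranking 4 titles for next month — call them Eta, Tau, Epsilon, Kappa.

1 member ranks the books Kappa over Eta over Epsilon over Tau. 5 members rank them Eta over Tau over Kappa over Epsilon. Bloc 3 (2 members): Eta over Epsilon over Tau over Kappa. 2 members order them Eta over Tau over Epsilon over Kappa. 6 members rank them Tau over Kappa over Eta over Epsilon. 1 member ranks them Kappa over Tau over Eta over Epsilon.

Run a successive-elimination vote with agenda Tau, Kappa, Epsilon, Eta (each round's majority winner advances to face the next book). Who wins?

Eta

Round 1: Tau vs Kappa — 15–2, Tau advances.
Round 2: Tau vs Epsilon — 14–3, Tau advances.
Round 3: Tau vs Eta — 7–10, Eta advances.
Eta survives the agenda.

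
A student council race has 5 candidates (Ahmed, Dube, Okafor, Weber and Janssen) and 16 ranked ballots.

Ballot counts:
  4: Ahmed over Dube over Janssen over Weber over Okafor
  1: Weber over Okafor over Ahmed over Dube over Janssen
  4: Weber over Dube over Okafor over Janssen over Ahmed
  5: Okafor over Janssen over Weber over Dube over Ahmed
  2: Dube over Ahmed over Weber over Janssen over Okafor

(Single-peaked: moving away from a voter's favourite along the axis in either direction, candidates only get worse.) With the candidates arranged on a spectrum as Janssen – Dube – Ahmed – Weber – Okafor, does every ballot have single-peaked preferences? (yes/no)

no

Axis positions: Janssen=1, Dube=2, Ahmed=3, Weber=4, Okafor=5.
Faction 1 (peak Ahmed at position 3): ranking walks positions 3-2-1-4-5, expanding outward from the peak — single-peaked.
Faction 2 (peak Weber at position 4): ranking walks positions 4-5-3-2-1, expanding outward from the peak — single-peaked.
Faction 3: ranking walks positions 4-2-5-1-3; Dube is ranked above Ahmed even though Ahmed lies between Dube and the peak Weber on the axis — preferences dip and rise again. Not single-peaked.
Faction 4: ranking walks positions 5-1-4-2-3; Janssen is ranked above Weber even though Weber lies between Janssen and the peak Okafor on the axis — preferences dip and rise again. Not single-peaked.
Faction 5 (peak Dube at position 2): ranking walks positions 2-3-4-1-5, expanding outward from the peak — single-peaked.
Faction 3 violates single-peakedness, so the profile is not single-peaked on this axis.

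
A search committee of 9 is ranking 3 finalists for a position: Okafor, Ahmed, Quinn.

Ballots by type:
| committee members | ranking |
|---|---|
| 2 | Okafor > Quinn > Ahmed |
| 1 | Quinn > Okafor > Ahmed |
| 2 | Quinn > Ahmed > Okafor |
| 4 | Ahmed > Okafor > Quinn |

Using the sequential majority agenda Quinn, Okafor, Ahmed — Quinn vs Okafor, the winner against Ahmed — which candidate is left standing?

Round 1: Quinn vs Okafor — 3–6, Okafor advances.
Round 2: Okafor vs Ahmed — 3–6, Ahmed advances.
Ahmed survives the agenda.

Ahmed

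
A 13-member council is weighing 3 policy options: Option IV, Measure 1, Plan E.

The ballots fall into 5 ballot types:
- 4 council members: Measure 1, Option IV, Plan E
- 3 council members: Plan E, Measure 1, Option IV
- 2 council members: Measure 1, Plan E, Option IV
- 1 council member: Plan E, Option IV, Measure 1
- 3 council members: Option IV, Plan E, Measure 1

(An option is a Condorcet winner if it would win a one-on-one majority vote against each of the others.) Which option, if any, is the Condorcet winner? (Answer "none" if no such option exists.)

none

Pairwise majorities:
Option IV vs Measure 1: 4 to 9, Measure 1.
Option IV vs Plan E: 7 to 6, Option IV.
Measure 1 vs Plan E: Measure 1 is ranked higher on 4+2 = 6 ballots, Plan E on 7. Plan E wins 7–6.
Each option drops at least one matchup (Option IV loses to Measure 1; Measure 1 loses to Plan E; Plan E loses to Option IV); the cycle Option IV → Plan E → Measure 1 → Option IV rules out a Condorcet winner.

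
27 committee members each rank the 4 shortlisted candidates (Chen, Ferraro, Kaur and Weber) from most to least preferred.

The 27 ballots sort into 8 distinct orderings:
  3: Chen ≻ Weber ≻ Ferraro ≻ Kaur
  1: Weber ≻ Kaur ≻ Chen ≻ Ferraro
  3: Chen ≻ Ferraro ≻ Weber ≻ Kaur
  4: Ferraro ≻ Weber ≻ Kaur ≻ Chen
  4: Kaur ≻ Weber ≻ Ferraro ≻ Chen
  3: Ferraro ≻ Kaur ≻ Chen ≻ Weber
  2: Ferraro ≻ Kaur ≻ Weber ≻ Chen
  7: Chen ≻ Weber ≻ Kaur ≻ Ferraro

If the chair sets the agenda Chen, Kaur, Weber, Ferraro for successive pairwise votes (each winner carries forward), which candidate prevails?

Weber

Round 1: Chen vs Kaur — 13–14, Kaur advances.
Round 2: Kaur vs Weber — 9–18, Weber advances.
Round 3: Weber vs Ferraro — 15–12, Weber advances.
Weber survives the agenda.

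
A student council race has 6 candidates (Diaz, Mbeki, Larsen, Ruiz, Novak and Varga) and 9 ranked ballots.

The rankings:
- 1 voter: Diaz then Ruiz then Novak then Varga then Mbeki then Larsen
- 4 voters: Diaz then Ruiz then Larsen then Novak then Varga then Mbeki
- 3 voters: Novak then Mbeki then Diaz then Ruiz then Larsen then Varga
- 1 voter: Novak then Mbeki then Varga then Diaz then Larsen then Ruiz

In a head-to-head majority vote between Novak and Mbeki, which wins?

Ballots ranking Novak above Mbeki: 1 + 4 + 3 + 1 = 9.
Ballots ranking Mbeki above Novak: 9 − 9 = 0.
Novak wins the head-to-head 9–0.

Novak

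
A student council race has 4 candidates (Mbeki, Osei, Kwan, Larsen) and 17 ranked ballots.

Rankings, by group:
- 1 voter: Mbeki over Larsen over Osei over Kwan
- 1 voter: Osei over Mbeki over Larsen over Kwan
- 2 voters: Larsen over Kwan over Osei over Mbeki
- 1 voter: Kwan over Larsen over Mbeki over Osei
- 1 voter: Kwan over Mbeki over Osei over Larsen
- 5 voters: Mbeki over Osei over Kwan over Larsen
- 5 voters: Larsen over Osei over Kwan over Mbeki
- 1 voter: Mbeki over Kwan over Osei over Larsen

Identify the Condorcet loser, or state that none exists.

Pairwise majorities:
Mbeki vs Osei: Mbeki wins 9–8.
Mbeki vs Kwan: Mbeki preferred on 1+1+5+1 = 8 ballots; Kwan wins 9–8.
Mbeki vs Larsen: Mbeki is ranked higher on 1+1+1+5+1 = 9 ballots, Larsen on 8. Mbeki wins 9–8.
Osei vs Kwan: 1+1+5+5 = 12 for Osei, 5 for Kwan — Osei by 12–5.
Osei vs Larsen: Larsen, 9–8.
Kwan–Larsen: Larsen 9–8.
No candidate is winless: Mbeki beats Osei; Osei beats Kwan; Kwan beats Mbeki; Larsen beats Osei. There is no Condorcet loser.

none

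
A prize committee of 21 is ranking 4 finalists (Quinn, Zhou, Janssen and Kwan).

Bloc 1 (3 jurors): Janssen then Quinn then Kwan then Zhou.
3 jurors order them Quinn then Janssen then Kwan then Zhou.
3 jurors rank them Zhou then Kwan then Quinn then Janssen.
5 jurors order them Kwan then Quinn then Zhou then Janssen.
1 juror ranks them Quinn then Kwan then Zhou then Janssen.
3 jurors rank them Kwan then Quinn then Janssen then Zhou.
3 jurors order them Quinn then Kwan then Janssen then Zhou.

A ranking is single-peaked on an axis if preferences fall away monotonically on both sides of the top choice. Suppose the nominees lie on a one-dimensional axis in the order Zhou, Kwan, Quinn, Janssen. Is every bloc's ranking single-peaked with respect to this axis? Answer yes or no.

Axis positions: Zhou=1, Kwan=2, Quinn=3, Janssen=4.
Bloc 1 (peak Janssen at position 4): ranking walks positions 4-3-2-1, expanding outward from the peak — single-peaked.
Bloc 2 (peak Quinn at position 3): ranking walks positions 3-4-2-1, expanding outward from the peak — single-peaked.
Bloc 3 (peak Zhou at position 1): ranking walks positions 1-2-3-4, expanding outward from the peak — single-peaked.
Bloc 4 (peak Kwan at position 2): ranking walks positions 2-3-1-4, expanding outward from the peak — single-peaked.
Bloc 5 (peak Quinn at position 3): ranking walks positions 3-2-1-4, expanding outward from the peak — single-peaked.
Bloc 6 (peak Kwan at position 2): ranking walks positions 2-3-4-1, expanding outward from the peak — single-peaked.
Bloc 7 (peak Quinn at position 3): ranking walks positions 3-2-4-1, expanding outward from the peak — single-peaked.
Every ranking is single-peaked on this axis.

yes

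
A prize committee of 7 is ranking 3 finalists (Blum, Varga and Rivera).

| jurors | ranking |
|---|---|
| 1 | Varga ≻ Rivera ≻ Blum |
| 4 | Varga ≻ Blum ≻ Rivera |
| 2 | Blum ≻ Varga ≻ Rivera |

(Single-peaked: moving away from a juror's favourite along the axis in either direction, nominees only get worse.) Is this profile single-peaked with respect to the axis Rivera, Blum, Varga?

Axis positions: Rivera=1, Blum=2, Varga=3.
Cluster 1: ranking walks positions 3-1-2; Rivera is ranked above Blum even though Blum lies between Rivera and the peak Varga on the axis — preferences dip and rise again. Not single-peaked.
Cluster 2 (peak Varga at position 3): ranking walks positions 3-2-1, expanding outward from the peak — single-peaked.
Cluster 3 (peak Blum at position 2): ranking walks positions 2-3-1, expanding outward from the peak — single-peaked.
Cluster 1 violates single-peakedness, so the profile is not single-peaked on this axis.

no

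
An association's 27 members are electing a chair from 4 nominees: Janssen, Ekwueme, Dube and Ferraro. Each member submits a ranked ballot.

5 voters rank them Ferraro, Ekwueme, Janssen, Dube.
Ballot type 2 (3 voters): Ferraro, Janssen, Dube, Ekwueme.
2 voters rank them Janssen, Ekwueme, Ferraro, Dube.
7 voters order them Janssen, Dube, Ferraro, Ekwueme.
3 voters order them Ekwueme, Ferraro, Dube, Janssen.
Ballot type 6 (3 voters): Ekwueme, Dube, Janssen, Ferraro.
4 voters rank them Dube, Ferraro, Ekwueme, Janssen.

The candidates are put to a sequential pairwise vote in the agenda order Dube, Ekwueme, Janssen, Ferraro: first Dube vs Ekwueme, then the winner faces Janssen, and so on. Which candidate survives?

Ferraro

Round 1: Dube vs Ekwueme — 14–13, Dube advances.
Round 2: Dube vs Janssen — 10–17, Janssen advances.
Round 3: Janssen vs Ferraro — 12–15, Ferraro advances.
Ferraro survives the agenda.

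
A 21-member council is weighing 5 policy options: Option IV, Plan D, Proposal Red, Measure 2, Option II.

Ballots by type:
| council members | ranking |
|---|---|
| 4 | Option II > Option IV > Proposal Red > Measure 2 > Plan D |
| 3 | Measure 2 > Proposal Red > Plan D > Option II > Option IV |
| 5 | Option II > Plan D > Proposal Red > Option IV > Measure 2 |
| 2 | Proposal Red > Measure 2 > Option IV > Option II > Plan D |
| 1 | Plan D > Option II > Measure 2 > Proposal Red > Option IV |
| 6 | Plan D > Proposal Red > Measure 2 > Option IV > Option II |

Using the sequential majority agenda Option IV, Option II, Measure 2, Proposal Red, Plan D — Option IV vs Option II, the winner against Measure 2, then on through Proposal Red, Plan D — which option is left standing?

Round 1: Option IV vs Option II — 8–13, Option II advances.
Round 2: Option II vs Measure 2 — 10–11, Measure 2 advances.
Round 3: Measure 2 vs Proposal Red — 4–17, Proposal Red advances.
Round 4: Proposal Red vs Plan D — 9–12, Plan D advances.
The agenda winner is Plan D.

Plan D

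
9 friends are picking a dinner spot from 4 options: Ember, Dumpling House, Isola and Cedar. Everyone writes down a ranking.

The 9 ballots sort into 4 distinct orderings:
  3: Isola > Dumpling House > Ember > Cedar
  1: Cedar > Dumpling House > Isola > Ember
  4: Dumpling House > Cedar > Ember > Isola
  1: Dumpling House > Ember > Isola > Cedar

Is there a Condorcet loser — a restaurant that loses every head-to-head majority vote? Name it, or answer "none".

Isola

Pairwise majorities:
Ember vs Dumpling House: Dumpling House, 9–0.
Ember vs Isola: 4+1 = 5 for Ember, 4 for Isola — Ember by 5–4.
Ember vs Cedar: 3+1 = 4 for Ember, 5 for Cedar — Cedar by 5–4.
Dumpling House vs Isola: Dumpling House, 6–3.
Dumpling House vs Cedar: 3+4+1 = 8 for Dumpling House, 1 for Cedar — Dumpling House by 8–1.
Isola–Cedar: Cedar 5–4.
Isola is beaten in every head-to-head and is the Condorcet loser.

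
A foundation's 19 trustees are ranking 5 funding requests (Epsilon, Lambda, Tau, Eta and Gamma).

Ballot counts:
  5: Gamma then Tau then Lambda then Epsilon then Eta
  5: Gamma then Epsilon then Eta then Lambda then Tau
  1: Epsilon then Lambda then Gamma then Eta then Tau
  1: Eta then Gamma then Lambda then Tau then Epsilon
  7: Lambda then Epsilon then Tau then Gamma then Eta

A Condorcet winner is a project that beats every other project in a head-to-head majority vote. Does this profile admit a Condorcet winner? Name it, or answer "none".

Gamma

Head-to-head results (19 reviewers):
Epsilon vs Lambda: Lambda, 13–6.
Epsilon vs Tau: Epsilon wins 13–6.
Epsilon–Eta: Epsilon 18–1.
Epsilon vs Gamma: Gamma, 11–8.
Lambda–Tau: Lambda 14–5.
Lambda vs Eta: Lambda wins 13–6.
Lambda vs Gamma: Gamma, 11–8.
Tau vs Eta: Tau wins 12–7.
Tau vs Gamma: Gamma wins 12–7.
Eta vs Gamma: Gamma, 18–1.
Only Gamma has no losses; Gamma is the Condorcet winner.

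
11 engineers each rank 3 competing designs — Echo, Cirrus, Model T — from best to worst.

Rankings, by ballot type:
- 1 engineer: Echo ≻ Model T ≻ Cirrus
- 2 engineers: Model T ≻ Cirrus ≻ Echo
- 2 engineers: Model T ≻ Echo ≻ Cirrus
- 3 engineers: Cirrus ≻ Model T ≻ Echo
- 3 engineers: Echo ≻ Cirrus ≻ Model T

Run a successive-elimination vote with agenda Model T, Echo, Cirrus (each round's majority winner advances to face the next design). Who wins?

Cirrus

Round 1: Model T vs Echo — 7–4, Model T advances.
Round 2: Model T vs Cirrus — 5–6, Cirrus advances.
Cirrus survives the agenda.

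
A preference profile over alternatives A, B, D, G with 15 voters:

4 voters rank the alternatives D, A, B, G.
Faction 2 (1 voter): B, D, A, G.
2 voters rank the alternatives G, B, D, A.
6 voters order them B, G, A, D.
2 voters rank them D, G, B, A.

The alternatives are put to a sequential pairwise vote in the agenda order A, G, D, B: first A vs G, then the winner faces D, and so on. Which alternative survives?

Round 1: A vs G — 5–10, G advances.
Round 2: G vs D — 8–7, G advances.
Round 3: G vs B — 4–11, B advances.
The agenda winner is B.

B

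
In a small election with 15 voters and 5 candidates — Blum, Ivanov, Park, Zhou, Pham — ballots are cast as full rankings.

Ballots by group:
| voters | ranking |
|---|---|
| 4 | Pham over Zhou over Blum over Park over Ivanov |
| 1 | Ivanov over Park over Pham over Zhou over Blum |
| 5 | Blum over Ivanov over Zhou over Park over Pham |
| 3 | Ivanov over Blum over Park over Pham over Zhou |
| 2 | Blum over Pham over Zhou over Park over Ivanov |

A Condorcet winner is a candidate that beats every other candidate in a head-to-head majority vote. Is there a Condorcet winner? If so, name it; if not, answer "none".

Blum

Check each pair by majority over 15 ballots:
Blum–Ivanov: Blum 11–4.
Blum–Park: Blum 14–1.
Blum–Zhou: Blum 10–5.
Blum vs Pham: Blum, 10–5.
Ivanov vs Park: Ivanov, 9–6.
Ivanov–Zhou: Ivanov 9–6.
Ivanov vs Pham: Ivanov, 9–6.
Park vs Zhou: Zhou wins 11–4.
Park vs Pham: Park, 9–6.
Zhou–Pham: Pham 10–5.
Blum beats each of Ivanov, Park, Zhou, Pham — Blum is the Condorcet winner.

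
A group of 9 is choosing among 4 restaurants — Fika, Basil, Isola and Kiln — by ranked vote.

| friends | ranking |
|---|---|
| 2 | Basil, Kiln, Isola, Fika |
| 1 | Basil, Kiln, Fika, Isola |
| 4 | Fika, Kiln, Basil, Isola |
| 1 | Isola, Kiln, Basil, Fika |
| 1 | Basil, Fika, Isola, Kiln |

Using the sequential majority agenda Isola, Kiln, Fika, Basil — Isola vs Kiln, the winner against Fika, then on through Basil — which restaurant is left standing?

Round 1: Isola vs Kiln — 2–7, Kiln advances.
Round 2: Kiln vs Fika — 4–5, Fika advances.
Round 3: Fika vs Basil — 4–5, Basil advances.
The agenda winner is Basil.

Basil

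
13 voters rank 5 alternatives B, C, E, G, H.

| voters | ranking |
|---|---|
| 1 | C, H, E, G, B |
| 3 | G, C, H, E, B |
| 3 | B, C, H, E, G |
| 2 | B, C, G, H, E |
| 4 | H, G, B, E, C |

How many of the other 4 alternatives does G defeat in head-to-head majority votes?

3

G against each rival (13 voters):
G vs B: G is ranked higher on 1+3+4 = 8 ballots, B on 5. G wins 8–5.
G–C: G 7–6.
G vs E: G wins 9–4.
G vs H: 5 to 8, H.
G beats B, C, E; loses to H — 3 pairwise wins.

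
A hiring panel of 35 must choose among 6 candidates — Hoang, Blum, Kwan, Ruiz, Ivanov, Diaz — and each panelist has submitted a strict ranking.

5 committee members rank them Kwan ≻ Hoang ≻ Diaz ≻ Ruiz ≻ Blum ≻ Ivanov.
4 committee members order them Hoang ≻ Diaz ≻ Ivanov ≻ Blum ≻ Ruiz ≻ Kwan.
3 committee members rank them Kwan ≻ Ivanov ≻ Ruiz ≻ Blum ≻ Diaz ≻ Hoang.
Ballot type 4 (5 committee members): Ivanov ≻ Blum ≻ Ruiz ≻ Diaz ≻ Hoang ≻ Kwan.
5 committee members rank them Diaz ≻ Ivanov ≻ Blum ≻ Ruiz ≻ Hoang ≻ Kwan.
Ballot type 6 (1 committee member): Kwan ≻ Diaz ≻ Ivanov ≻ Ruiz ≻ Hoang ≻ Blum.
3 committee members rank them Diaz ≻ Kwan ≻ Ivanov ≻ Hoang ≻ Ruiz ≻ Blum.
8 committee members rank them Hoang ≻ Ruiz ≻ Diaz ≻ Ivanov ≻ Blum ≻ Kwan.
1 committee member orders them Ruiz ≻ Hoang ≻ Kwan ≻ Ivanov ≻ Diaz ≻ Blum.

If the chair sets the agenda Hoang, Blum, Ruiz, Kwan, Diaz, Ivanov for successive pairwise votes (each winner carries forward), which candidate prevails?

Round 1: Hoang vs Blum — 22–13, Hoang advances.
Round 2: Hoang vs Ruiz — 20–15, Hoang advances.
Round 3: Hoang vs Kwan — 23–12, Hoang advances.
Round 4: Hoang vs Diaz — 18–17, Hoang advances.
Round 5: Hoang vs Ivanov — 18–17, Hoang advances.
The agenda winner is Hoang.

Hoang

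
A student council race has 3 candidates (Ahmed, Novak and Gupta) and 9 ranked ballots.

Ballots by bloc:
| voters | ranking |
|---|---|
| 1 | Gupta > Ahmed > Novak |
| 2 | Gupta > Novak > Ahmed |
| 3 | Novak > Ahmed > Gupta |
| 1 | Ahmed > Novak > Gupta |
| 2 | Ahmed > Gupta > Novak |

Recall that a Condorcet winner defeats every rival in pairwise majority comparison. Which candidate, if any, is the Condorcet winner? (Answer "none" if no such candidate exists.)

none

Pairwise majorities:
Ahmed–Novak: Novak 5–4.
Ahmed vs Gupta: Ahmed, 6–3.
Novak–Gupta: Gupta 5–4.
No candidate is unbeaten: Ahmed loses to Novak; Novak loses to Gupta; Gupta loses to Ahmed. In particular Ahmed beats Gupta beats Novak beats Ahmed is a majority cycle — no Condorcet winner exists.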